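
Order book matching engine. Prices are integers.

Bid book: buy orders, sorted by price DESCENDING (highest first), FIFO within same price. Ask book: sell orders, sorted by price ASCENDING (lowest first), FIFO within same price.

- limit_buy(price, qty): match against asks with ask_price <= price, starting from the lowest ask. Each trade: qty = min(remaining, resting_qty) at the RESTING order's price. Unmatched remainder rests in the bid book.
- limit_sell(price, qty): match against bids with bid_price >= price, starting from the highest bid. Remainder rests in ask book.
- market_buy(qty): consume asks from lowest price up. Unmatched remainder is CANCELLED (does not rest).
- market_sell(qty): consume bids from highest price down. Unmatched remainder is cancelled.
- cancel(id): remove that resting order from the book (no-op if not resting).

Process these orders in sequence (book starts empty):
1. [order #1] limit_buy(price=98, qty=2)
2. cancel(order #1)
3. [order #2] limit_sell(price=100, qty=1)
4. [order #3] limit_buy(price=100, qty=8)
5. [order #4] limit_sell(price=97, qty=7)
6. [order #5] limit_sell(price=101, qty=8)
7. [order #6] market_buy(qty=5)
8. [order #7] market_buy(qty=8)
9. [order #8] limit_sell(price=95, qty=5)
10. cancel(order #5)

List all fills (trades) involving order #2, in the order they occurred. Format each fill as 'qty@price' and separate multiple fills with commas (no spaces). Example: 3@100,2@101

After op 1 [order #1] limit_buy(price=98, qty=2): fills=none; bids=[#1:2@98] asks=[-]
After op 2 cancel(order #1): fills=none; bids=[-] asks=[-]
After op 3 [order #2] limit_sell(price=100, qty=1): fills=none; bids=[-] asks=[#2:1@100]
After op 4 [order #3] limit_buy(price=100, qty=8): fills=#3x#2:1@100; bids=[#3:7@100] asks=[-]
After op 5 [order #4] limit_sell(price=97, qty=7): fills=#3x#4:7@100; bids=[-] asks=[-]
After op 6 [order #5] limit_sell(price=101, qty=8): fills=none; bids=[-] asks=[#5:8@101]
After op 7 [order #6] market_buy(qty=5): fills=#6x#5:5@101; bids=[-] asks=[#5:3@101]
After op 8 [order #7] market_buy(qty=8): fills=#7x#5:3@101; bids=[-] asks=[-]
After op 9 [order #8] limit_sell(price=95, qty=5): fills=none; bids=[-] asks=[#8:5@95]
After op 10 cancel(order #5): fills=none; bids=[-] asks=[#8:5@95]

Answer: 1@100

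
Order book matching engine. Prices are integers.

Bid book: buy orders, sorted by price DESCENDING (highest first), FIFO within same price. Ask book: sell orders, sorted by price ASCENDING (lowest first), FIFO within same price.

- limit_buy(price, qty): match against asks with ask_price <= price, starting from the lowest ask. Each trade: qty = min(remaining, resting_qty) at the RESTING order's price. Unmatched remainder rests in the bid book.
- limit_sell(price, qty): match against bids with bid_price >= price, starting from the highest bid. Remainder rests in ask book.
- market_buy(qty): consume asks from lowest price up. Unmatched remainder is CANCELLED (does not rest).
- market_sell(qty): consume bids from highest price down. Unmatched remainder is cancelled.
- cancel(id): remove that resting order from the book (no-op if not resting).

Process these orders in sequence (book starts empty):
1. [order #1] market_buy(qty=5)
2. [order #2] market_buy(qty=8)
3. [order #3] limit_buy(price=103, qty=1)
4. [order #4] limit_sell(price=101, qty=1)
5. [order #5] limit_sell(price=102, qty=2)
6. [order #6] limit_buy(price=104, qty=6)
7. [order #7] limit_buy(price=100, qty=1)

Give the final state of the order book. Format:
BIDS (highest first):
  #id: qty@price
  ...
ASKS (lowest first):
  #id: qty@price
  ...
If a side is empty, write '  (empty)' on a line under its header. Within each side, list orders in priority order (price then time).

Answer: BIDS (highest first):
  #6: 4@104
  #7: 1@100
ASKS (lowest first):
  (empty)

Derivation:
After op 1 [order #1] market_buy(qty=5): fills=none; bids=[-] asks=[-]
After op 2 [order #2] market_buy(qty=8): fills=none; bids=[-] asks=[-]
After op 3 [order #3] limit_buy(price=103, qty=1): fills=none; bids=[#3:1@103] asks=[-]
After op 4 [order #4] limit_sell(price=101, qty=1): fills=#3x#4:1@103; bids=[-] asks=[-]
After op 5 [order #5] limit_sell(price=102, qty=2): fills=none; bids=[-] asks=[#5:2@102]
After op 6 [order #6] limit_buy(price=104, qty=6): fills=#6x#5:2@102; bids=[#6:4@104] asks=[-]
After op 7 [order #7] limit_buy(price=100, qty=1): fills=none; bids=[#6:4@104 #7:1@100] asks=[-]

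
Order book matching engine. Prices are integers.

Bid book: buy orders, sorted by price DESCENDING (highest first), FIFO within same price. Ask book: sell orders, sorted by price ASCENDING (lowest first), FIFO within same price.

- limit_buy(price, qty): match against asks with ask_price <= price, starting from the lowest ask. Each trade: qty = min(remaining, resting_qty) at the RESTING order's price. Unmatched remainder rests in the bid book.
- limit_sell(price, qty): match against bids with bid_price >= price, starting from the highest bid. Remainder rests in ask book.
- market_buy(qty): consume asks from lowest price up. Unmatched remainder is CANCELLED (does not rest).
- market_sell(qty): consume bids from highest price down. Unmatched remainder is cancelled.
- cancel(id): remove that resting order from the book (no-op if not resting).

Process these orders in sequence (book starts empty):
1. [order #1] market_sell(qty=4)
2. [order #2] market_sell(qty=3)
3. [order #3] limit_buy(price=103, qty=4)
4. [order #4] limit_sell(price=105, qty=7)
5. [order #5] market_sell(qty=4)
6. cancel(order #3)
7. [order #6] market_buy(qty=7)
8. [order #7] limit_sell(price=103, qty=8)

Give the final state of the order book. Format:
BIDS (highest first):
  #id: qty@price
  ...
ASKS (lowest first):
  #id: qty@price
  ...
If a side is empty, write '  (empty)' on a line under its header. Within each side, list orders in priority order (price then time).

Answer: BIDS (highest first):
  (empty)
ASKS (lowest first):
  #7: 8@103

Derivation:
After op 1 [order #1] market_sell(qty=4): fills=none; bids=[-] asks=[-]
After op 2 [order #2] market_sell(qty=3): fills=none; bids=[-] asks=[-]
After op 3 [order #3] limit_buy(price=103, qty=4): fills=none; bids=[#3:4@103] asks=[-]
After op 4 [order #4] limit_sell(price=105, qty=7): fills=none; bids=[#3:4@103] asks=[#4:7@105]
After op 5 [order #5] market_sell(qty=4): fills=#3x#5:4@103; bids=[-] asks=[#4:7@105]
After op 6 cancel(order #3): fills=none; bids=[-] asks=[#4:7@105]
After op 7 [order #6] market_buy(qty=7): fills=#6x#4:7@105; bids=[-] asks=[-]
After op 8 [order #7] limit_sell(price=103, qty=8): fills=none; bids=[-] asks=[#7:8@103]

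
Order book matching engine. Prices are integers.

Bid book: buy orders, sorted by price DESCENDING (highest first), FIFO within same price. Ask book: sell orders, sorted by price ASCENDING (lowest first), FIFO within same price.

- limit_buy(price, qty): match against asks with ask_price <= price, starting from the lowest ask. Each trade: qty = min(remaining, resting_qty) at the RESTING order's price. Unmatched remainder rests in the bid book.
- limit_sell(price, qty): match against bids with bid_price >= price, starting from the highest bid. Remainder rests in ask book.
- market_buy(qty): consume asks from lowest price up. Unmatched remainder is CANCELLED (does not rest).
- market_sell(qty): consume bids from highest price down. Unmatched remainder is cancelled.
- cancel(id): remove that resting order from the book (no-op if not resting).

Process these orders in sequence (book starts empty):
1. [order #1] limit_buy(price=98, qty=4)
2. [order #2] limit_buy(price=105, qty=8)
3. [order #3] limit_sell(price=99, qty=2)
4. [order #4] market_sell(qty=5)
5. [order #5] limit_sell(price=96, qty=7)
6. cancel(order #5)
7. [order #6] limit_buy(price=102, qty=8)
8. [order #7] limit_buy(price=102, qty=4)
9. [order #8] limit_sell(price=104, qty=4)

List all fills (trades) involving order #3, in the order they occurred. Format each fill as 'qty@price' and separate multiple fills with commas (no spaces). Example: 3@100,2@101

After op 1 [order #1] limit_buy(price=98, qty=4): fills=none; bids=[#1:4@98] asks=[-]
After op 2 [order #2] limit_buy(price=105, qty=8): fills=none; bids=[#2:8@105 #1:4@98] asks=[-]
After op 3 [order #3] limit_sell(price=99, qty=2): fills=#2x#3:2@105; bids=[#2:6@105 #1:4@98] asks=[-]
After op 4 [order #4] market_sell(qty=5): fills=#2x#4:5@105; bids=[#2:1@105 #1:4@98] asks=[-]
After op 5 [order #5] limit_sell(price=96, qty=7): fills=#2x#5:1@105 #1x#5:4@98; bids=[-] asks=[#5:2@96]
After op 6 cancel(order #5): fills=none; bids=[-] asks=[-]
After op 7 [order #6] limit_buy(price=102, qty=8): fills=none; bids=[#6:8@102] asks=[-]
After op 8 [order #7] limit_buy(price=102, qty=4): fills=none; bids=[#6:8@102 #7:4@102] asks=[-]
After op 9 [order #8] limit_sell(price=104, qty=4): fills=none; bids=[#6:8@102 #7:4@102] asks=[#8:4@104]

Answer: 2@105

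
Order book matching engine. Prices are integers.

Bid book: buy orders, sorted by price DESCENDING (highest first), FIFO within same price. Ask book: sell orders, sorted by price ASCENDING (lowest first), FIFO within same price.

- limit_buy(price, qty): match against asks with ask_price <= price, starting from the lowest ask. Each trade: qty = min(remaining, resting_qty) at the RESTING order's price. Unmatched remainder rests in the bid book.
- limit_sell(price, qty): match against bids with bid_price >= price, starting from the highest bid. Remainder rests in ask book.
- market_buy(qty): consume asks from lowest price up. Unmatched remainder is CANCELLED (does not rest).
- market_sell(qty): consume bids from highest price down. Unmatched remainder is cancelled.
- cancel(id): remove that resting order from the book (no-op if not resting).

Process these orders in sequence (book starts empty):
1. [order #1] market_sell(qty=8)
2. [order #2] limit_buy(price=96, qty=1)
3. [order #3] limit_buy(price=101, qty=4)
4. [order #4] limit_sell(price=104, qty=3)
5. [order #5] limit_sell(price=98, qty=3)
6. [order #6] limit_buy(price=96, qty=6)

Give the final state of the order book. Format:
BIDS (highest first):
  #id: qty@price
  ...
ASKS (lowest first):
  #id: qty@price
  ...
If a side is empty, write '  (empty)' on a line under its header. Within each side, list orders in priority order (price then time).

After op 1 [order #1] market_sell(qty=8): fills=none; bids=[-] asks=[-]
After op 2 [order #2] limit_buy(price=96, qty=1): fills=none; bids=[#2:1@96] asks=[-]
After op 3 [order #3] limit_buy(price=101, qty=4): fills=none; bids=[#3:4@101 #2:1@96] asks=[-]
After op 4 [order #4] limit_sell(price=104, qty=3): fills=none; bids=[#3:4@101 #2:1@96] asks=[#4:3@104]
After op 5 [order #5] limit_sell(price=98, qty=3): fills=#3x#5:3@101; bids=[#3:1@101 #2:1@96] asks=[#4:3@104]
After op 6 [order #6] limit_buy(price=96, qty=6): fills=none; bids=[#3:1@101 #2:1@96 #6:6@96] asks=[#4:3@104]

Answer: BIDS (highest first):
  #3: 1@101
  #2: 1@96
  #6: 6@96
ASKS (lowest first):
  #4: 3@104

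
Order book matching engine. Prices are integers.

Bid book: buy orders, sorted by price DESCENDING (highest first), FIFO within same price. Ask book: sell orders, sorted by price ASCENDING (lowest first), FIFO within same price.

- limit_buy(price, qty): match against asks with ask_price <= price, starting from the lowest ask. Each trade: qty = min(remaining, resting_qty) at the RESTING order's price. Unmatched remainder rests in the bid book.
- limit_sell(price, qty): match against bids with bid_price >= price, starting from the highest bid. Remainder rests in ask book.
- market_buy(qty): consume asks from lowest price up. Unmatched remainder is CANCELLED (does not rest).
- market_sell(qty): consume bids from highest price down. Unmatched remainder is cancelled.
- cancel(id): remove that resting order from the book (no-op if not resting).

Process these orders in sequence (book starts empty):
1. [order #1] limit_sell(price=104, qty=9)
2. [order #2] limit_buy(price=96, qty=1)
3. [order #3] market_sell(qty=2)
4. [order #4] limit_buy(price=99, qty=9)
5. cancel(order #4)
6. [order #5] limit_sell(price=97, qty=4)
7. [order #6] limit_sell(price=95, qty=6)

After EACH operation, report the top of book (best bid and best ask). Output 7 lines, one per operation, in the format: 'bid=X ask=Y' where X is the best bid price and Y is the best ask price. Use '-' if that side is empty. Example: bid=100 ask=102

After op 1 [order #1] limit_sell(price=104, qty=9): fills=none; bids=[-] asks=[#1:9@104]
After op 2 [order #2] limit_buy(price=96, qty=1): fills=none; bids=[#2:1@96] asks=[#1:9@104]
After op 3 [order #3] market_sell(qty=2): fills=#2x#3:1@96; bids=[-] asks=[#1:9@104]
After op 4 [order #4] limit_buy(price=99, qty=9): fills=none; bids=[#4:9@99] asks=[#1:9@104]
After op 5 cancel(order #4): fills=none; bids=[-] asks=[#1:9@104]
After op 6 [order #5] limit_sell(price=97, qty=4): fills=none; bids=[-] asks=[#5:4@97 #1:9@104]
After op 7 [order #6] limit_sell(price=95, qty=6): fills=none; bids=[-] asks=[#6:6@95 #5:4@97 #1:9@104]

Answer: bid=- ask=104
bid=96 ask=104
bid=- ask=104
bid=99 ask=104
bid=- ask=104
bid=- ask=97
bid=- ask=95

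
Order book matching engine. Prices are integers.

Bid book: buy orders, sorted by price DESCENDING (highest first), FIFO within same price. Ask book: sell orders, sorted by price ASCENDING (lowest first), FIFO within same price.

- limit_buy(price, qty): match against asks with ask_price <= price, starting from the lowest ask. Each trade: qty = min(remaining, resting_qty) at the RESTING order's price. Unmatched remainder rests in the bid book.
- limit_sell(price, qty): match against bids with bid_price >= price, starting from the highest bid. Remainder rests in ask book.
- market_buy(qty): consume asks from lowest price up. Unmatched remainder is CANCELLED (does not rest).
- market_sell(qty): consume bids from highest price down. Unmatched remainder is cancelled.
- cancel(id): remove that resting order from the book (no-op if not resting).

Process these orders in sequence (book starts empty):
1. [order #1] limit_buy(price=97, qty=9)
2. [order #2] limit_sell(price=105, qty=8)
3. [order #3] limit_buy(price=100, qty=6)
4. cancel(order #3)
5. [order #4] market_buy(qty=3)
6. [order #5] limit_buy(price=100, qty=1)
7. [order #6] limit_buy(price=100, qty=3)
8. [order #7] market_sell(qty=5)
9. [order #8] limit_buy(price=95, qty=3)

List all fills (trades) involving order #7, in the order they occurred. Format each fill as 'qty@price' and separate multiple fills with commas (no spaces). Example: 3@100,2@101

After op 1 [order #1] limit_buy(price=97, qty=9): fills=none; bids=[#1:9@97] asks=[-]
After op 2 [order #2] limit_sell(price=105, qty=8): fills=none; bids=[#1:9@97] asks=[#2:8@105]
After op 3 [order #3] limit_buy(price=100, qty=6): fills=none; bids=[#3:6@100 #1:9@97] asks=[#2:8@105]
After op 4 cancel(order #3): fills=none; bids=[#1:9@97] asks=[#2:8@105]
After op 5 [order #4] market_buy(qty=3): fills=#4x#2:3@105; bids=[#1:9@97] asks=[#2:5@105]
After op 6 [order #5] limit_buy(price=100, qty=1): fills=none; bids=[#5:1@100 #1:9@97] asks=[#2:5@105]
After op 7 [order #6] limit_buy(price=100, qty=3): fills=none; bids=[#5:1@100 #6:3@100 #1:9@97] asks=[#2:5@105]
After op 8 [order #7] market_sell(qty=5): fills=#5x#7:1@100 #6x#7:3@100 #1x#7:1@97; bids=[#1:8@97] asks=[#2:5@105]
After op 9 [order #8] limit_buy(price=95, qty=3): fills=none; bids=[#1:8@97 #8:3@95] asks=[#2:5@105]

Answer: 1@100,3@100,1@97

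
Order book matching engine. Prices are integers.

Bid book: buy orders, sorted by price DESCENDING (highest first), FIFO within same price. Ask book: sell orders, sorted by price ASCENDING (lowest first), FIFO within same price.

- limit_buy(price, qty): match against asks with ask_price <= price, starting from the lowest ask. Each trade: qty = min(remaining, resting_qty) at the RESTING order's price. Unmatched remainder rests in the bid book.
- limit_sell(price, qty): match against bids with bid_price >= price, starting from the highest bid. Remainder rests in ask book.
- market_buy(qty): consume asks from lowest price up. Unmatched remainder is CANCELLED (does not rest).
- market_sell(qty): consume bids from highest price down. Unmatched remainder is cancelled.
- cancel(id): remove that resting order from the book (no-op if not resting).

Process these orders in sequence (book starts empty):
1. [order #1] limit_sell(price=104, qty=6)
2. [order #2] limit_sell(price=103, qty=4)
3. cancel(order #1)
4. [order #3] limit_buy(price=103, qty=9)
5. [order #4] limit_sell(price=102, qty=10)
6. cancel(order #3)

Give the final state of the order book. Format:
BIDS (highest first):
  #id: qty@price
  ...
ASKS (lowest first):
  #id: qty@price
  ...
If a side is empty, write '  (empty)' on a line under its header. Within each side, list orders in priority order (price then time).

Answer: BIDS (highest first):
  (empty)
ASKS (lowest first):
  #4: 5@102

Derivation:
After op 1 [order #1] limit_sell(price=104, qty=6): fills=none; bids=[-] asks=[#1:6@104]
After op 2 [order #2] limit_sell(price=103, qty=4): fills=none; bids=[-] asks=[#2:4@103 #1:6@104]
After op 3 cancel(order #1): fills=none; bids=[-] asks=[#2:4@103]
After op 4 [order #3] limit_buy(price=103, qty=9): fills=#3x#2:4@103; bids=[#3:5@103] asks=[-]
After op 5 [order #4] limit_sell(price=102, qty=10): fills=#3x#4:5@103; bids=[-] asks=[#4:5@102]
After op 6 cancel(order #3): fills=none; bids=[-] asks=[#4:5@102]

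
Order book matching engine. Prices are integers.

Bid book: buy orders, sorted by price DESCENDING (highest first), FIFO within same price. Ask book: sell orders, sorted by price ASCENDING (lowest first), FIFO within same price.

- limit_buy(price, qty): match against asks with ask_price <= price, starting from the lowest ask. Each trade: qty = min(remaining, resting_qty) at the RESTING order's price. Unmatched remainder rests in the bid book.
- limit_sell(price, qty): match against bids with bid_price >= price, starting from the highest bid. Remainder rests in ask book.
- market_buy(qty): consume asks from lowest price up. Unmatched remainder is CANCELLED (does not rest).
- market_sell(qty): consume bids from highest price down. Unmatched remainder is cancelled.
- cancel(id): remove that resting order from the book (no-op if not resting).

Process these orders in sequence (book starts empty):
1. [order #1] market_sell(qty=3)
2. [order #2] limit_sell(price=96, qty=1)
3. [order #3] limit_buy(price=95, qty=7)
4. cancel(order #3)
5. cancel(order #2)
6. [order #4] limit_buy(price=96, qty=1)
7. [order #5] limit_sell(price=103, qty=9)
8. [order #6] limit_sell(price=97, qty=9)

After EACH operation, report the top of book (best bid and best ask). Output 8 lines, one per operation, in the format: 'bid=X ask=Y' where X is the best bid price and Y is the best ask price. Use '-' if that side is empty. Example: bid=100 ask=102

Answer: bid=- ask=-
bid=- ask=96
bid=95 ask=96
bid=- ask=96
bid=- ask=-
bid=96 ask=-
bid=96 ask=103
bid=96 ask=97

Derivation:
After op 1 [order #1] market_sell(qty=3): fills=none; bids=[-] asks=[-]
After op 2 [order #2] limit_sell(price=96, qty=1): fills=none; bids=[-] asks=[#2:1@96]
After op 3 [order #3] limit_buy(price=95, qty=7): fills=none; bids=[#3:7@95] asks=[#2:1@96]
After op 4 cancel(order #3): fills=none; bids=[-] asks=[#2:1@96]
After op 5 cancel(order #2): fills=none; bids=[-] asks=[-]
After op 6 [order #4] limit_buy(price=96, qty=1): fills=none; bids=[#4:1@96] asks=[-]
After op 7 [order #5] limit_sell(price=103, qty=9): fills=none; bids=[#4:1@96] asks=[#5:9@103]
After op 8 [order #6] limit_sell(price=97, qty=9): fills=none; bids=[#4:1@96] asks=[#6:9@97 #5:9@103]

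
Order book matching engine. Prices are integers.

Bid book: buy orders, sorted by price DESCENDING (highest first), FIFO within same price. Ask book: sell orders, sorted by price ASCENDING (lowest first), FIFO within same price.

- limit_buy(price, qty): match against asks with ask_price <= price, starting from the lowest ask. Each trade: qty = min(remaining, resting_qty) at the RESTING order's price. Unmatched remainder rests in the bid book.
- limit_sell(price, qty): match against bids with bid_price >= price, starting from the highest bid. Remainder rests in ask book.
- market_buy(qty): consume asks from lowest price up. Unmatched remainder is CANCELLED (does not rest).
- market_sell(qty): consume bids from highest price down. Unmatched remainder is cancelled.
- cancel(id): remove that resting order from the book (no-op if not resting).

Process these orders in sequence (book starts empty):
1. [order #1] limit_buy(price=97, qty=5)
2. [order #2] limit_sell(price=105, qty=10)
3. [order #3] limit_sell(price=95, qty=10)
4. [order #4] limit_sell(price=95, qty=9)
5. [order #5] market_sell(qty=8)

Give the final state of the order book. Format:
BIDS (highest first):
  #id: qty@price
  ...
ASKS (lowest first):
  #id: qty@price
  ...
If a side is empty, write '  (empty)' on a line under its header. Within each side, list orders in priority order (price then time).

After op 1 [order #1] limit_buy(price=97, qty=5): fills=none; bids=[#1:5@97] asks=[-]
After op 2 [order #2] limit_sell(price=105, qty=10): fills=none; bids=[#1:5@97] asks=[#2:10@105]
After op 3 [order #3] limit_sell(price=95, qty=10): fills=#1x#3:5@97; bids=[-] asks=[#3:5@95 #2:10@105]
After op 4 [order #4] limit_sell(price=95, qty=9): fills=none; bids=[-] asks=[#3:5@95 #4:9@95 #2:10@105]
After op 5 [order #5] market_sell(qty=8): fills=none; bids=[-] asks=[#3:5@95 #4:9@95 #2:10@105]

Answer: BIDS (highest first):
  (empty)
ASKS (lowest first):
  #3: 5@95
  #4: 9@95
  #2: 10@105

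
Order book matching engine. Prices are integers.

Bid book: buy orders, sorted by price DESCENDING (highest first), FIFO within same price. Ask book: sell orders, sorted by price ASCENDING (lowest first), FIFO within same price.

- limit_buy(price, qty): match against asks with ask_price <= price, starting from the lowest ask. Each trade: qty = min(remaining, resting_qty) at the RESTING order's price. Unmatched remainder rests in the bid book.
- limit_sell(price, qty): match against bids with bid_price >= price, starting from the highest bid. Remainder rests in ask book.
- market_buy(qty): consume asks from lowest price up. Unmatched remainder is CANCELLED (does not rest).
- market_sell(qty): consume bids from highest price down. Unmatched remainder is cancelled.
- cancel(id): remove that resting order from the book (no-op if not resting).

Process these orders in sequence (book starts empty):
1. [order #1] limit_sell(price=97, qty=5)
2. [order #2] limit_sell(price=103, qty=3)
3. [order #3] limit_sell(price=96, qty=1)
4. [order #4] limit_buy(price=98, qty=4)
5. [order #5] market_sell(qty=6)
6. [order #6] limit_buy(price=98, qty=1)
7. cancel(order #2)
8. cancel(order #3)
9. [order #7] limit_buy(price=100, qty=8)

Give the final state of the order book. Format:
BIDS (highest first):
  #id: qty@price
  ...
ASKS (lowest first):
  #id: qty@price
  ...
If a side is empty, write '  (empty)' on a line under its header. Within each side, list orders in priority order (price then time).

Answer: BIDS (highest first):
  #7: 7@100
ASKS (lowest first):
  (empty)

Derivation:
After op 1 [order #1] limit_sell(price=97, qty=5): fills=none; bids=[-] asks=[#1:5@97]
After op 2 [order #2] limit_sell(price=103, qty=3): fills=none; bids=[-] asks=[#1:5@97 #2:3@103]
After op 3 [order #3] limit_sell(price=96, qty=1): fills=none; bids=[-] asks=[#3:1@96 #1:5@97 #2:3@103]
After op 4 [order #4] limit_buy(price=98, qty=4): fills=#4x#3:1@96 #4x#1:3@97; bids=[-] asks=[#1:2@97 #2:3@103]
After op 5 [order #5] market_sell(qty=6): fills=none; bids=[-] asks=[#1:2@97 #2:3@103]
After op 6 [order #6] limit_buy(price=98, qty=1): fills=#6x#1:1@97; bids=[-] asks=[#1:1@97 #2:3@103]
After op 7 cancel(order #2): fills=none; bids=[-] asks=[#1:1@97]
After op 8 cancel(order #3): fills=none; bids=[-] asks=[#1:1@97]
After op 9 [order #7] limit_buy(price=100, qty=8): fills=#7x#1:1@97; bids=[#7:7@100] asks=[-]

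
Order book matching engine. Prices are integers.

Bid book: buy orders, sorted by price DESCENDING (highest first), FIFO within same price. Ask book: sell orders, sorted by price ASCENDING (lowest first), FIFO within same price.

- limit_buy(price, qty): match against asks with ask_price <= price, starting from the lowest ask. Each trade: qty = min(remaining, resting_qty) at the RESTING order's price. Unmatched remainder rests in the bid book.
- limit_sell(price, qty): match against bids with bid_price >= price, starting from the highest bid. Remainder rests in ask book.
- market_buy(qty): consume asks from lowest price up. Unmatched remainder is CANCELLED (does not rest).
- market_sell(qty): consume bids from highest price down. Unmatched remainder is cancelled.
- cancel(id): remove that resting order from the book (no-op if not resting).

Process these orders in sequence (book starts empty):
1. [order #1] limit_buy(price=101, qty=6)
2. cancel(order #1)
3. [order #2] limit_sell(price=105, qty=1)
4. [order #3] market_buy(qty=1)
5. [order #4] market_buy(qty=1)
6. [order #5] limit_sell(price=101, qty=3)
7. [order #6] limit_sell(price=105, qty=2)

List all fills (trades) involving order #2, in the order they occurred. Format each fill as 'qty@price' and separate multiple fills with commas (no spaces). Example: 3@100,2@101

Answer: 1@105

Derivation:
After op 1 [order #1] limit_buy(price=101, qty=6): fills=none; bids=[#1:6@101] asks=[-]
After op 2 cancel(order #1): fills=none; bids=[-] asks=[-]
After op 3 [order #2] limit_sell(price=105, qty=1): fills=none; bids=[-] asks=[#2:1@105]
After op 4 [order #3] market_buy(qty=1): fills=#3x#2:1@105; bids=[-] asks=[-]
After op 5 [order #4] market_buy(qty=1): fills=none; bids=[-] asks=[-]
After op 6 [order #5] limit_sell(price=101, qty=3): fills=none; bids=[-] asks=[#5:3@101]
After op 7 [order #6] limit_sell(price=105, qty=2): fills=none; bids=[-] asks=[#5:3@101 #6:2@105]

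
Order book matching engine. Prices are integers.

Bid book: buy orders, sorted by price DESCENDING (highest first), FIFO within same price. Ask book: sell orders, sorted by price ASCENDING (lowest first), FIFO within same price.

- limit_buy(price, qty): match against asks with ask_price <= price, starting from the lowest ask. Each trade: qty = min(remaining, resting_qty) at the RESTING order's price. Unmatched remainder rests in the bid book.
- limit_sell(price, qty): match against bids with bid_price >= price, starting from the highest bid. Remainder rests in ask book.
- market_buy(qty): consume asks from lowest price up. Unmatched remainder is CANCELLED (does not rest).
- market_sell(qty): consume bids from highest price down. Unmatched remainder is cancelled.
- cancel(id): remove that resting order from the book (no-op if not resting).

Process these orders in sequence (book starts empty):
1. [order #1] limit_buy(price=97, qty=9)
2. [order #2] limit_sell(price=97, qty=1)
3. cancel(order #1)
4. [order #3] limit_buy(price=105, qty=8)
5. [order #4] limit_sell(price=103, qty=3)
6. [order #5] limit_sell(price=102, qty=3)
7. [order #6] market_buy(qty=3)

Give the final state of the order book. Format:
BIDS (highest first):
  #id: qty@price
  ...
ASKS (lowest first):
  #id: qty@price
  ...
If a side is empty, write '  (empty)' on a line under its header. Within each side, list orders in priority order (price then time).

Answer: BIDS (highest first):
  #3: 2@105
ASKS (lowest first):
  (empty)

Derivation:
After op 1 [order #1] limit_buy(price=97, qty=9): fills=none; bids=[#1:9@97] asks=[-]
After op 2 [order #2] limit_sell(price=97, qty=1): fills=#1x#2:1@97; bids=[#1:8@97] asks=[-]
After op 3 cancel(order #1): fills=none; bids=[-] asks=[-]
After op 4 [order #3] limit_buy(price=105, qty=8): fills=none; bids=[#3:8@105] asks=[-]
After op 5 [order #4] limit_sell(price=103, qty=3): fills=#3x#4:3@105; bids=[#3:5@105] asks=[-]
After op 6 [order #5] limit_sell(price=102, qty=3): fills=#3x#5:3@105; bids=[#3:2@105] asks=[-]
After op 7 [order #6] market_buy(qty=3): fills=none; bids=[#3:2@105] asks=[-]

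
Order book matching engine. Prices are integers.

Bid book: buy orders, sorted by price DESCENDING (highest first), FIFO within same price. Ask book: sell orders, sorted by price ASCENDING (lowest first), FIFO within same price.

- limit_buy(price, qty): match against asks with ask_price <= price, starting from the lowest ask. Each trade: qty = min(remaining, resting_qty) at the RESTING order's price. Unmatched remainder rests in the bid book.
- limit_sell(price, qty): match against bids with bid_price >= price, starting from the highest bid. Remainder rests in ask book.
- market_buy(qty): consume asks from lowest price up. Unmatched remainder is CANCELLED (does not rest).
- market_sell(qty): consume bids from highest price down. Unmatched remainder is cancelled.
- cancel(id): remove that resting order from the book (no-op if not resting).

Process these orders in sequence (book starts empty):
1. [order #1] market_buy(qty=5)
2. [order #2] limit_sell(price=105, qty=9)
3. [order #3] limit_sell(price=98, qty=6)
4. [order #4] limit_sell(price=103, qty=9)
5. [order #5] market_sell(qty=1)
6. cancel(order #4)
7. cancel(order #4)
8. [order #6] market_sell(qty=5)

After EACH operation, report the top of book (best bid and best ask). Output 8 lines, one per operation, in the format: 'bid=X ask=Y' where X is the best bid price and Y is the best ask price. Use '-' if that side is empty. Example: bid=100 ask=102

Answer: bid=- ask=-
bid=- ask=105
bid=- ask=98
bid=- ask=98
bid=- ask=98
bid=- ask=98
bid=- ask=98
bid=- ask=98

Derivation:
After op 1 [order #1] market_buy(qty=5): fills=none; bids=[-] asks=[-]
After op 2 [order #2] limit_sell(price=105, qty=9): fills=none; bids=[-] asks=[#2:9@105]
After op 3 [order #3] limit_sell(price=98, qty=6): fills=none; bids=[-] asks=[#3:6@98 #2:9@105]
After op 4 [order #4] limit_sell(price=103, qty=9): fills=none; bids=[-] asks=[#3:6@98 #4:9@103 #2:9@105]
After op 5 [order #5] market_sell(qty=1): fills=none; bids=[-] asks=[#3:6@98 #4:9@103 #2:9@105]
After op 6 cancel(order #4): fills=none; bids=[-] asks=[#3:6@98 #2:9@105]
After op 7 cancel(order #4): fills=none; bids=[-] asks=[#3:6@98 #2:9@105]
After op 8 [order #6] market_sell(qty=5): fills=none; bids=[-] asks=[#3:6@98 #2:9@105]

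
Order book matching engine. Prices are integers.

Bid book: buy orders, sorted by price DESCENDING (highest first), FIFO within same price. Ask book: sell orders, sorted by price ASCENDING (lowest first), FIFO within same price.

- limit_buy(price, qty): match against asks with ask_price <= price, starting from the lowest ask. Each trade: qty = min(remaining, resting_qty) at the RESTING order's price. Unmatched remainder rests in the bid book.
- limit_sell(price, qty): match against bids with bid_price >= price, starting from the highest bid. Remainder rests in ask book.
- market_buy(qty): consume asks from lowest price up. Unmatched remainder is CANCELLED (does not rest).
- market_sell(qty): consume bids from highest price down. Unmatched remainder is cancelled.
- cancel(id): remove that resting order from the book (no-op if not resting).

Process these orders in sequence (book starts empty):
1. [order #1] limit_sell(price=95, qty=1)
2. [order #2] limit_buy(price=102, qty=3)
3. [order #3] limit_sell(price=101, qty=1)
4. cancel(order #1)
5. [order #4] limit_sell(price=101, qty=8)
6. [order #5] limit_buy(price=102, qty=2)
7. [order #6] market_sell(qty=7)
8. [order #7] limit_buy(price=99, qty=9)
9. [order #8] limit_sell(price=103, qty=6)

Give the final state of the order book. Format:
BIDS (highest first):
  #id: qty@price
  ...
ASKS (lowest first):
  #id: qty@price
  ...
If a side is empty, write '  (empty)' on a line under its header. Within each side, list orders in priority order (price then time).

Answer: BIDS (highest first):
  #7: 9@99
ASKS (lowest first):
  #4: 5@101
  #8: 6@103

Derivation:
After op 1 [order #1] limit_sell(price=95, qty=1): fills=none; bids=[-] asks=[#1:1@95]
After op 2 [order #2] limit_buy(price=102, qty=3): fills=#2x#1:1@95; bids=[#2:2@102] asks=[-]
After op 3 [order #3] limit_sell(price=101, qty=1): fills=#2x#3:1@102; bids=[#2:1@102] asks=[-]
After op 4 cancel(order #1): fills=none; bids=[#2:1@102] asks=[-]
After op 5 [order #4] limit_sell(price=101, qty=8): fills=#2x#4:1@102; bids=[-] asks=[#4:7@101]
After op 6 [order #5] limit_buy(price=102, qty=2): fills=#5x#4:2@101; bids=[-] asks=[#4:5@101]
After op 7 [order #6] market_sell(qty=7): fills=none; bids=[-] asks=[#4:5@101]
After op 8 [order #7] limit_buy(price=99, qty=9): fills=none; bids=[#7:9@99] asks=[#4:5@101]
After op 9 [order #8] limit_sell(price=103, qty=6): fills=none; bids=[#7:9@99] asks=[#4:5@101 #8:6@103]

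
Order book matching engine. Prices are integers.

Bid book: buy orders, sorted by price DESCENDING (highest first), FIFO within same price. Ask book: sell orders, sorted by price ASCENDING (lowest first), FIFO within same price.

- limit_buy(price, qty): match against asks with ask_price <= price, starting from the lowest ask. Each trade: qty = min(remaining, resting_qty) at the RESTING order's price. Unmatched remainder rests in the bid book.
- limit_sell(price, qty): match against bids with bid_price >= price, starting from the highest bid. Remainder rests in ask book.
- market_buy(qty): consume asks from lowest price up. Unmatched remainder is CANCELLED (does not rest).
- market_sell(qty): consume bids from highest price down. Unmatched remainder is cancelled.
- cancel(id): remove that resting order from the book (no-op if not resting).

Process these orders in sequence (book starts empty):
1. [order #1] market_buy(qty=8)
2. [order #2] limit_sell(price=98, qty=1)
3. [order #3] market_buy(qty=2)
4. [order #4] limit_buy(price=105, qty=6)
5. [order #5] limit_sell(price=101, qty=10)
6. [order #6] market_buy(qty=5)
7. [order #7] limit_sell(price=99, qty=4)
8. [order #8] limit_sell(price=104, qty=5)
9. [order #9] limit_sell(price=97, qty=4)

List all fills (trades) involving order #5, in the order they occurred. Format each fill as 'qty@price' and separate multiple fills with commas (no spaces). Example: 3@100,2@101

Answer: 6@105,4@101

Derivation:
After op 1 [order #1] market_buy(qty=8): fills=none; bids=[-] asks=[-]
After op 2 [order #2] limit_sell(price=98, qty=1): fills=none; bids=[-] asks=[#2:1@98]
After op 3 [order #3] market_buy(qty=2): fills=#3x#2:1@98; bids=[-] asks=[-]
After op 4 [order #4] limit_buy(price=105, qty=6): fills=none; bids=[#4:6@105] asks=[-]
After op 5 [order #5] limit_sell(price=101, qty=10): fills=#4x#5:6@105; bids=[-] asks=[#5:4@101]
After op 6 [order #6] market_buy(qty=5): fills=#6x#5:4@101; bids=[-] asks=[-]
After op 7 [order #7] limit_sell(price=99, qty=4): fills=none; bids=[-] asks=[#7:4@99]
After op 8 [order #8] limit_sell(price=104, qty=5): fills=none; bids=[-] asks=[#7:4@99 #8:5@104]
After op 9 [order #9] limit_sell(price=97, qty=4): fills=none; bids=[-] asks=[#9:4@97 #7:4@99 #8:5@104]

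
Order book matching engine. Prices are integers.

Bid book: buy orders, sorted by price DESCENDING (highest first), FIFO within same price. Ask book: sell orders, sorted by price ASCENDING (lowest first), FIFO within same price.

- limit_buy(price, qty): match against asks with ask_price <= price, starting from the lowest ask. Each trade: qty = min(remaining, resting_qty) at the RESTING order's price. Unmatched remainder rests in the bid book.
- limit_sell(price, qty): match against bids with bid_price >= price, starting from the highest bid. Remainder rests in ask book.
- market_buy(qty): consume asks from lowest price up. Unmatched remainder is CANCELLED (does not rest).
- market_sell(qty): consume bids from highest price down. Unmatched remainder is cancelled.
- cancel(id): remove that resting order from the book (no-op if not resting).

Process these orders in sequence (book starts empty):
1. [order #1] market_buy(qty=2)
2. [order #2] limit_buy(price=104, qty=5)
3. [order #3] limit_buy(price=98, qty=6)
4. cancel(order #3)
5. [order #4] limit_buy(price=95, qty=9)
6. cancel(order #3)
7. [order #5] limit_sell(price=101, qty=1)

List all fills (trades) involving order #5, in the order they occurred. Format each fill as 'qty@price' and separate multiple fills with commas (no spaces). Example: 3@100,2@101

Answer: 1@104

Derivation:
After op 1 [order #1] market_buy(qty=2): fills=none; bids=[-] asks=[-]
After op 2 [order #2] limit_buy(price=104, qty=5): fills=none; bids=[#2:5@104] asks=[-]
After op 3 [order #3] limit_buy(price=98, qty=6): fills=none; bids=[#2:5@104 #3:6@98] asks=[-]
After op 4 cancel(order #3): fills=none; bids=[#2:5@104] asks=[-]
After op 5 [order #4] limit_buy(price=95, qty=9): fills=none; bids=[#2:5@104 #4:9@95] asks=[-]
After op 6 cancel(order #3): fills=none; bids=[#2:5@104 #4:9@95] asks=[-]
After op 7 [order #5] limit_sell(price=101, qty=1): fills=#2x#5:1@104; bids=[#2:4@104 #4:9@95] asks=[-]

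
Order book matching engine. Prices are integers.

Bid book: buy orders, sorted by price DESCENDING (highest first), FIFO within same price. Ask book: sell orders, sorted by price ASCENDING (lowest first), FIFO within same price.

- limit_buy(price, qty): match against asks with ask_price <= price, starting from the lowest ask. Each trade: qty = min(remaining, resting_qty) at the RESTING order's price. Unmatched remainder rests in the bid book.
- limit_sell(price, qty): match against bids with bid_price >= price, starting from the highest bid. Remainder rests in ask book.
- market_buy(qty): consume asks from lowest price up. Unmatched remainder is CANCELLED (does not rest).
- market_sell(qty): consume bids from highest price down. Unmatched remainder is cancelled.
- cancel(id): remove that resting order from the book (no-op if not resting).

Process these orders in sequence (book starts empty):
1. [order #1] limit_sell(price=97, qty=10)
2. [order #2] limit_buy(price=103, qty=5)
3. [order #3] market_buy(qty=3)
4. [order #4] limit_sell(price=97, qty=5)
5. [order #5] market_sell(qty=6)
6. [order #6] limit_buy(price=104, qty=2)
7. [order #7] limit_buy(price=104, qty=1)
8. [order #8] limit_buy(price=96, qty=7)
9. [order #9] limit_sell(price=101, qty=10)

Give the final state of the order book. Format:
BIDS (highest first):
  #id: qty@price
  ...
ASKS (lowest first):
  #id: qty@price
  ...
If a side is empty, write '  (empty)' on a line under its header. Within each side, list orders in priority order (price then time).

After op 1 [order #1] limit_sell(price=97, qty=10): fills=none; bids=[-] asks=[#1:10@97]
After op 2 [order #2] limit_buy(price=103, qty=5): fills=#2x#1:5@97; bids=[-] asks=[#1:5@97]
After op 3 [order #3] market_buy(qty=3): fills=#3x#1:3@97; bids=[-] asks=[#1:2@97]
After op 4 [order #4] limit_sell(price=97, qty=5): fills=none; bids=[-] asks=[#1:2@97 #4:5@97]
After op 5 [order #5] market_sell(qty=6): fills=none; bids=[-] asks=[#1:2@97 #4:5@97]
After op 6 [order #6] limit_buy(price=104, qty=2): fills=#6x#1:2@97; bids=[-] asks=[#4:5@97]
After op 7 [order #7] limit_buy(price=104, qty=1): fills=#7x#4:1@97; bids=[-] asks=[#4:4@97]
After op 8 [order #8] limit_buy(price=96, qty=7): fills=none; bids=[#8:7@96] asks=[#4:4@97]
After op 9 [order #9] limit_sell(price=101, qty=10): fills=none; bids=[#8:7@96] asks=[#4:4@97 #9:10@101]

Answer: BIDS (highest first):
  #8: 7@96
ASKS (lowest first):
  #4: 4@97
  #9: 10@101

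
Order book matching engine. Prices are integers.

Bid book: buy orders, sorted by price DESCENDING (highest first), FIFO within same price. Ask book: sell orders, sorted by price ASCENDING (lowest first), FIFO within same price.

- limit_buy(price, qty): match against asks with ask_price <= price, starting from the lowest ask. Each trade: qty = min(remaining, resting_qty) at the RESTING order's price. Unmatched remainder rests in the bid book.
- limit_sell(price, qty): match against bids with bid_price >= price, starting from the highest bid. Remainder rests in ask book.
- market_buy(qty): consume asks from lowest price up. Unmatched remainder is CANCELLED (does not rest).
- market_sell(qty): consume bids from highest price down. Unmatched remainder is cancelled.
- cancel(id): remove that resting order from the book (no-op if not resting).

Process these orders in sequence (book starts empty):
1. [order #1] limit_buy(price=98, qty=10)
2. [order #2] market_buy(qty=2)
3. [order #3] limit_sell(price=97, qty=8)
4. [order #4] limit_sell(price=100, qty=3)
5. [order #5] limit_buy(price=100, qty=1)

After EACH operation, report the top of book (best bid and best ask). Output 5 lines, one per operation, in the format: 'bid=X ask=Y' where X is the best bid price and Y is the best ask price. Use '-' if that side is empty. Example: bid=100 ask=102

Answer: bid=98 ask=-
bid=98 ask=-
bid=98 ask=-
bid=98 ask=100
bid=98 ask=100

Derivation:
After op 1 [order #1] limit_buy(price=98, qty=10): fills=none; bids=[#1:10@98] asks=[-]
After op 2 [order #2] market_buy(qty=2): fills=none; bids=[#1:10@98] asks=[-]
After op 3 [order #3] limit_sell(price=97, qty=8): fills=#1x#3:8@98; bids=[#1:2@98] asks=[-]
After op 4 [order #4] limit_sell(price=100, qty=3): fills=none; bids=[#1:2@98] asks=[#4:3@100]
After op 5 [order #5] limit_buy(price=100, qty=1): fills=#5x#4:1@100; bids=[#1:2@98] asks=[#4:2@100]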